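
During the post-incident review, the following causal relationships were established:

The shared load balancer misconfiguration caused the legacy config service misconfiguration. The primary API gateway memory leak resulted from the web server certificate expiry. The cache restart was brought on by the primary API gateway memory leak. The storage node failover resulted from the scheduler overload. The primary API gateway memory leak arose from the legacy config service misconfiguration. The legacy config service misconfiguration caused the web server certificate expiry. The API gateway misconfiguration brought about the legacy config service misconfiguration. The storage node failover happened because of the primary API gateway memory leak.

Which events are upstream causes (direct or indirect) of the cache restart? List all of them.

Immediate cause of the cache restart: the primary API gateway memory leak.
Further upstream: the API gateway misconfiguration, the shared load balancer misconfiguration, the legacy config service misconfiguration, the web server certificate expiry.

the API gateway misconfiguration, the legacy config service misconfiguration, the primary API gateway memory leak, the shared load balancer misconfiguration, the web server certificate expiry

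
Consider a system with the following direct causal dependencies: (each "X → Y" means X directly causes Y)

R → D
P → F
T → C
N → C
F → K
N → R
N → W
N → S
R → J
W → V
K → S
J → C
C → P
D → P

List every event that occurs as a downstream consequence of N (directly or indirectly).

Direct effects: R, W, C, S.
2 steps out: J, D, V, P.
3 steps out: F.
4 steps out: K.
Not reachable from it: T.

C, D, F, J, K, P, R, S, V, W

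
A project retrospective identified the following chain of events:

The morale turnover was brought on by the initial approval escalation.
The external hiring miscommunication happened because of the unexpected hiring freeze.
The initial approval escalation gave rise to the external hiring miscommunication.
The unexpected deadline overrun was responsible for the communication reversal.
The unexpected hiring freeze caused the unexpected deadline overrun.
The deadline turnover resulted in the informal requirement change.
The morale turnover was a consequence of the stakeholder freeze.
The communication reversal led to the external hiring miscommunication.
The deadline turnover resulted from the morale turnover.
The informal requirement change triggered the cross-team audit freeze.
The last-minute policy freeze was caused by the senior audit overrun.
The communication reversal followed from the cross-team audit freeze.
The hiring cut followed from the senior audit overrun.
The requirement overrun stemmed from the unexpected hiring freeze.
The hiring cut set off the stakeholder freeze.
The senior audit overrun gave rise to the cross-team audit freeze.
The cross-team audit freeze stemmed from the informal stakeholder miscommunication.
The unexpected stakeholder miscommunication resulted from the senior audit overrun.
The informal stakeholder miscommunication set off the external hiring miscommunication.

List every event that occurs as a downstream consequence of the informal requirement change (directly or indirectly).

the communication reversal, the cross-team audit freeze, the external hiring miscommunication

Direct effects: the cross-team audit freeze.
2 steps out: the communication reversal.
3 steps out: the external hiring miscommunication.
Not reachable from it: the senior audit overrun, the last-minute policy freeze, the unexpected stakeholder miscommunication, the hiring cut, the stakeholder freeze, the unexpected hiring freeze, the initial approval escalation, the morale turnover, the deadline turnover, the requirement overrun, the unexpected deadline overrun, the informal stakeholder miscommunication.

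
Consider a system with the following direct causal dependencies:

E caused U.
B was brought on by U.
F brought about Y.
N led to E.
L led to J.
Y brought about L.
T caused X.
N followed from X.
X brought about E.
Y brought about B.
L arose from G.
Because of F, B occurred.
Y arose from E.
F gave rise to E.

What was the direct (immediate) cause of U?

Upstream contributors include T, X, N, F, but only E feeds directly into U.

E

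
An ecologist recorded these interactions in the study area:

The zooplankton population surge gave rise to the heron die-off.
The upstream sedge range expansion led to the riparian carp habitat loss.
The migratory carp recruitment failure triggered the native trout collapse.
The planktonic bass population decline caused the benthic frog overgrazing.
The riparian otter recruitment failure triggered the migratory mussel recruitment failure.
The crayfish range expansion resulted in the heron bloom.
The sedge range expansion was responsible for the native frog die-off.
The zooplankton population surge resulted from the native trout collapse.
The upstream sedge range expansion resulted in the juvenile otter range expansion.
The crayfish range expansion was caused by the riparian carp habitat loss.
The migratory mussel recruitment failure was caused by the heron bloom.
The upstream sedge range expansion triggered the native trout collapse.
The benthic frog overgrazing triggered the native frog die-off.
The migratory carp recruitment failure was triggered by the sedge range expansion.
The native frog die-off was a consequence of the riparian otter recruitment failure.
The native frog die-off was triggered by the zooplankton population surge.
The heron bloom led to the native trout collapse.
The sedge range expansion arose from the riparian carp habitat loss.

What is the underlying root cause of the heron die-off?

the upstream sedge range expansion

Tracing upstream from the heron die-off: the heron die-off ← the zooplankton population surge ← the native trout collapse ← the upstream sedge range expansion.
The upstream sedge range expansion has no stated cause, so it is the root.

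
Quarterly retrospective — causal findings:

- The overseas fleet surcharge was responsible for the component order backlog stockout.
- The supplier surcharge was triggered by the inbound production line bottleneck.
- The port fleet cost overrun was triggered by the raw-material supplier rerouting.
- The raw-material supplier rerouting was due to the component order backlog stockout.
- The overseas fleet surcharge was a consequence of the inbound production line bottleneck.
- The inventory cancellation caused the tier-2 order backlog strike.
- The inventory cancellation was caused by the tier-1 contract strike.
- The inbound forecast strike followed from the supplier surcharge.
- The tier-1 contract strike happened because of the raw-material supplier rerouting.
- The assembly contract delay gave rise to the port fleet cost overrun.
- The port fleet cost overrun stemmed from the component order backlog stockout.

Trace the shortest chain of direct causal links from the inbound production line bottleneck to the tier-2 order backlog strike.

the inbound production line bottleneck → the overseas fleet surcharge → the component order backlog stockout → the raw-material supplier rerouting → the tier-1 contract strike → the inventory cancellation → the tier-2 order backlog strike

the inbound production line bottleneck → the overseas fleet surcharge
the overseas fleet surcharge → the component order backlog stockout
the component order backlog stockout → the raw-material supplier rerouting
the raw-material supplier rerouting → the tier-1 contract strike
the tier-1 contract strike → the inventory cancellation
the inventory cancellation → the tier-2 order backlog strike
Length: 6 steps.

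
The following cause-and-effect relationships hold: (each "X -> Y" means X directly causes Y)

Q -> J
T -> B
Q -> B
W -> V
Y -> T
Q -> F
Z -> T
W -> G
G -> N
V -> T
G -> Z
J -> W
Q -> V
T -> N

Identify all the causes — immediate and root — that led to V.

Immediate causes of V: Q, W.
Further upstream: J.

J, Q, W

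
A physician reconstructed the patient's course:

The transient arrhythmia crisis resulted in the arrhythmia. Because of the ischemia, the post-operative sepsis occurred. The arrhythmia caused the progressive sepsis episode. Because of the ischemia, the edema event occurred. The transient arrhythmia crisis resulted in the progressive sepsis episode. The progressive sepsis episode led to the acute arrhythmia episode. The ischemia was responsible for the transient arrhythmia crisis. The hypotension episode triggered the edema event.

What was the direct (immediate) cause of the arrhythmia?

the transient arrhythmia crisis

Upstream contributors include the ischemia, but only the transient arrhythmia crisis feeds directly into the arrhythmia.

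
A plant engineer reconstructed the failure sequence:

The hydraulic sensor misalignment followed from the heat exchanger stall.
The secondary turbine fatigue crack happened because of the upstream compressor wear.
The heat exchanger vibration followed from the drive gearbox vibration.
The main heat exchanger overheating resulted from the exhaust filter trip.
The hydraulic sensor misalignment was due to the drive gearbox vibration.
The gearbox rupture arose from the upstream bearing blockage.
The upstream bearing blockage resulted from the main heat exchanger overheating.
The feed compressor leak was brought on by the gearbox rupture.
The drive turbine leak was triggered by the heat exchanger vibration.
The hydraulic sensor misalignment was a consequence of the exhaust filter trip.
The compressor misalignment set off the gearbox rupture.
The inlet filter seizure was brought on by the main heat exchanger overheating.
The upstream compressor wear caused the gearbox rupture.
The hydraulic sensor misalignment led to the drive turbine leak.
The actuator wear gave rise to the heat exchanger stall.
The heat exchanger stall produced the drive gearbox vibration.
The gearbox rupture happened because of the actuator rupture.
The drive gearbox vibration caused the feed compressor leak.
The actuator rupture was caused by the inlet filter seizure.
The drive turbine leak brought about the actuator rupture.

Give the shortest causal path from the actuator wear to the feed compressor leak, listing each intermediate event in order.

the actuator wear → the heat exchanger stall
the heat exchanger stall → the drive gearbox vibration
the drive gearbox vibration → the feed compressor leak
Length: 3 steps.

the actuator wear → the heat exchanger stall → the drive gearbox vibration → the feed compressor leak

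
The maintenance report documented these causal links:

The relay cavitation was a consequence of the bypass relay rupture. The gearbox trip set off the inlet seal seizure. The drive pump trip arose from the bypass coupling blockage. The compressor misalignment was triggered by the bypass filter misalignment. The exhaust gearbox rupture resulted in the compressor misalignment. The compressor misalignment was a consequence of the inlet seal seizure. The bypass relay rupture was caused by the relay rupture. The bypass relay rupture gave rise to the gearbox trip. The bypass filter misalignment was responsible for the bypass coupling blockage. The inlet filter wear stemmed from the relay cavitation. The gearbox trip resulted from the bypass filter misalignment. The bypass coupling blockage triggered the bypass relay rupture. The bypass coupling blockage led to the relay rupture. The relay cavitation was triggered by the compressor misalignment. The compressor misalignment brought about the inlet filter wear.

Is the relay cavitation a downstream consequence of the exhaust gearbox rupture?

Yes

There is a causal chain: the exhaust gearbox rupture → the compressor misalignment → the relay cavitation.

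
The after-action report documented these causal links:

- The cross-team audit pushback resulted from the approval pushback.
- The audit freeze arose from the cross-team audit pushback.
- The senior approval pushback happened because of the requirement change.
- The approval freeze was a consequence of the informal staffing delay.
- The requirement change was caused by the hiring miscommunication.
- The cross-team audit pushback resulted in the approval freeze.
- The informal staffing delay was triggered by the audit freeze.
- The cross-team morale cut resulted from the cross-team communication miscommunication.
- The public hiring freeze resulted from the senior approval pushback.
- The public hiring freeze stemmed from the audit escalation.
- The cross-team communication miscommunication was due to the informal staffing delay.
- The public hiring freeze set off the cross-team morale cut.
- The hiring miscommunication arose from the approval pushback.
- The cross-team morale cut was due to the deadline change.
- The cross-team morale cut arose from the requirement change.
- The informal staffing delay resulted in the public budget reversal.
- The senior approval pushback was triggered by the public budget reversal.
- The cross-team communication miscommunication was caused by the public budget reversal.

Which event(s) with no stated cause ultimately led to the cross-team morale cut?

the approval pushback, the audit escalation, the deadline change

Tracing upstream from the cross-team morale cut: the cross-team morale cut ← the requirement change ← the hiring miscommunication ← the approval pushback.
A separate upstream branch: the cross-team morale cut ← the public hiring freeze ← the audit escalation.
A separate upstream branch: the cross-team morale cut ← the deadline change.
Each of those chain origins has no stated cause.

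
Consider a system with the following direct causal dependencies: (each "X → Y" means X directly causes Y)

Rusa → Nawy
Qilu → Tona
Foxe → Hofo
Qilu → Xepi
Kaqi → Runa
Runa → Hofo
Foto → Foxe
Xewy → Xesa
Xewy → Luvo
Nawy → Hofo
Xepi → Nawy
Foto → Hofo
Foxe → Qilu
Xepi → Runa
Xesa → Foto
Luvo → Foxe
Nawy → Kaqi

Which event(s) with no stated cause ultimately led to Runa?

Rusa, Xewy

Tracing upstream from Runa: Runa ← Xepi ← Qilu ← Foxe ← Luvo ← Xewy.
A separate upstream branch: Runa ← Kaqi ← Nawy ← Rusa.
Each of those chain origins has no stated cause.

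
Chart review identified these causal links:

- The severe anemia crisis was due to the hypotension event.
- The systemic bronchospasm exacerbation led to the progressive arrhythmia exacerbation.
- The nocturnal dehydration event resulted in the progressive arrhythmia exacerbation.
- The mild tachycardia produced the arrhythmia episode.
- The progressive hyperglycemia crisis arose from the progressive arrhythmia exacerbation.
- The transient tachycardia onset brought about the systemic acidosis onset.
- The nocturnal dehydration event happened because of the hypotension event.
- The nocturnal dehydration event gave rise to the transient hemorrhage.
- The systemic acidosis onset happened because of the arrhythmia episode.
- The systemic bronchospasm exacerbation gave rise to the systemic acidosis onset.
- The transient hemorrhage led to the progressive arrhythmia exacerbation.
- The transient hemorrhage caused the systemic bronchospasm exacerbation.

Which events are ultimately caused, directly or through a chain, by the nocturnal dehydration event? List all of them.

the progressive arrhythmia exacerbation, the progressive hyperglycemia crisis, the systemic acidosis onset, the systemic bronchospasm exacerbation, the transient hemorrhage

Direct effects: the transient hemorrhage, the progressive arrhythmia exacerbation.
2 steps out: the systemic bronchospasm exacerbation, the progressive hyperglycemia crisis.
3 steps out: the systemic acidosis onset.
Not reachable from it: the hypotension event, the transient tachycardia onset, the severe anemia crisis, the mild tachycardia, the arrhythmia episode.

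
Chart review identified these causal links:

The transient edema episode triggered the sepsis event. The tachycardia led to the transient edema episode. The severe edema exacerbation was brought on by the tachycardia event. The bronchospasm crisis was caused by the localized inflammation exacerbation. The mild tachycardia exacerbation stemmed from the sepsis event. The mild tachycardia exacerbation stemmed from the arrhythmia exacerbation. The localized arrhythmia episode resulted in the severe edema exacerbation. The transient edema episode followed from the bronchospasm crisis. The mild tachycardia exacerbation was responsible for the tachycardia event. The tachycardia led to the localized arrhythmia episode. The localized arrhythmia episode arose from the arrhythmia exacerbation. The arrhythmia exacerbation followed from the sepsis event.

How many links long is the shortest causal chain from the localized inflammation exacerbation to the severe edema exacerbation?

Shortest chain: the localized inflammation exacerbation → the bronchospasm crisis → the transient edema episode → the sepsis event → the arrhythmia exacerbation → the localized arrhythmia episode → the severe edema exacerbation.

6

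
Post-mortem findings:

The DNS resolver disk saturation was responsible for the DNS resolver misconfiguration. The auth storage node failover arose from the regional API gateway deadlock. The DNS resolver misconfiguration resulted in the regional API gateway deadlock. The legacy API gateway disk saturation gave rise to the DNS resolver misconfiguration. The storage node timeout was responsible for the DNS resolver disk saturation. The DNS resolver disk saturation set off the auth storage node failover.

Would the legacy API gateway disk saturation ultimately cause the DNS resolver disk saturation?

The legacy API gateway disk saturation leads to the DNS resolver misconfiguration, the regional API gateway deadlock, the auth storage node failover; the DNS resolver disk saturation is not among them.

No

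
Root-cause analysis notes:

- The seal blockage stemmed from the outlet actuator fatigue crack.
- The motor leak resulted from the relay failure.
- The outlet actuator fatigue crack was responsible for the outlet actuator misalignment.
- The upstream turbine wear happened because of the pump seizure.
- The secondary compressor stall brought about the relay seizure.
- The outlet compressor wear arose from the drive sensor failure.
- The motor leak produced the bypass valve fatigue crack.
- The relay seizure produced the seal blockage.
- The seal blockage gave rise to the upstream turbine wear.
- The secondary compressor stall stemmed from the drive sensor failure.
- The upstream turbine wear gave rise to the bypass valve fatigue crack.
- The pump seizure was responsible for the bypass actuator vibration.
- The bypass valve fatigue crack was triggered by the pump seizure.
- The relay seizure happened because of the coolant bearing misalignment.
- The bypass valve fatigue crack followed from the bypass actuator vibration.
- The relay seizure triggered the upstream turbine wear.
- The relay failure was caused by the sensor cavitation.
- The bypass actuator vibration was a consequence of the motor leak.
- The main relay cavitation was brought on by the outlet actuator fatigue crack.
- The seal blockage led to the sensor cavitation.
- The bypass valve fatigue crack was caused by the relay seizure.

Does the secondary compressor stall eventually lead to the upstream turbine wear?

There is a causal chain: the secondary compressor stall → the relay seizure → the upstream turbine wear.

Yes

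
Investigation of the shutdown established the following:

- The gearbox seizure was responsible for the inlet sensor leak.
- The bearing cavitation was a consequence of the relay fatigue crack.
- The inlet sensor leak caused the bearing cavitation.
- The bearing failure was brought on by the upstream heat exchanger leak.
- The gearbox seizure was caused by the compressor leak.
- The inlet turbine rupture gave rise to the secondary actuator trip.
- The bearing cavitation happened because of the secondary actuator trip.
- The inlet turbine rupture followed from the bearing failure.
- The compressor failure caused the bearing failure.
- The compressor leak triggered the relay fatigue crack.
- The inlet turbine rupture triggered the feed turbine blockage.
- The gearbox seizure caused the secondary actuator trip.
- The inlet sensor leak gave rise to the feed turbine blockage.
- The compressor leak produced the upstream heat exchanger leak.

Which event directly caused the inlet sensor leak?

Upstream contributors include the compressor leak, but only the gearbox seizure feeds directly into the inlet sensor leak.

the gearbox seizure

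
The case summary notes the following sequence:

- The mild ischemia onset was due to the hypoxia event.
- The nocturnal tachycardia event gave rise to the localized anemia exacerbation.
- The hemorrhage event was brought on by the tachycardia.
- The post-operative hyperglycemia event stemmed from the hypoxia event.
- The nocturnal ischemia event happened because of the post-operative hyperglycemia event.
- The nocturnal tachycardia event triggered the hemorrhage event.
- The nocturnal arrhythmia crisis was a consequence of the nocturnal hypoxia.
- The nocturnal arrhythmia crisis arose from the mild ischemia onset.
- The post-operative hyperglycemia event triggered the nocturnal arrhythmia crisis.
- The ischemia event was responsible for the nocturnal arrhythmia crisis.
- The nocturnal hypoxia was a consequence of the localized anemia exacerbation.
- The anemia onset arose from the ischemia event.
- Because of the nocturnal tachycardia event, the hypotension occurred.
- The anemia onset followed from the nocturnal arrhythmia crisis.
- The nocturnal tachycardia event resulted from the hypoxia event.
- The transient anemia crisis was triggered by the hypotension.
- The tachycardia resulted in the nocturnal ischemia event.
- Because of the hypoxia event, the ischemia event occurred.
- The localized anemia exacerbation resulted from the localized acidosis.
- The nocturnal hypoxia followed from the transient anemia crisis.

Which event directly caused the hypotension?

the nocturnal tachycardia event

Upstream contributors include the hypoxia event, but only the nocturnal tachycardia event feeds directly into the hypotension.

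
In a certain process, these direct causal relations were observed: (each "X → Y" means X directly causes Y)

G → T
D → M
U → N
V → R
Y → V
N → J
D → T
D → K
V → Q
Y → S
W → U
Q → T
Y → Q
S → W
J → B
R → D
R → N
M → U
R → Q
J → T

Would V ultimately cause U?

There is a causal chain: V → R → D → M → U.

Yes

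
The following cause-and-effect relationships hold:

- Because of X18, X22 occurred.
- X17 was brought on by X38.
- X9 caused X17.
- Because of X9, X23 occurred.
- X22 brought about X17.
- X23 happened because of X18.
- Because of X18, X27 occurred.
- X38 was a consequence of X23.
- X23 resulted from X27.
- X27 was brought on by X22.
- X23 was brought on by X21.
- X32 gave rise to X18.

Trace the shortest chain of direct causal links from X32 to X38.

X32 → X18 → X23 → X38

X32 → X18
X18 → X23
X23 → X38
Length: 3 steps.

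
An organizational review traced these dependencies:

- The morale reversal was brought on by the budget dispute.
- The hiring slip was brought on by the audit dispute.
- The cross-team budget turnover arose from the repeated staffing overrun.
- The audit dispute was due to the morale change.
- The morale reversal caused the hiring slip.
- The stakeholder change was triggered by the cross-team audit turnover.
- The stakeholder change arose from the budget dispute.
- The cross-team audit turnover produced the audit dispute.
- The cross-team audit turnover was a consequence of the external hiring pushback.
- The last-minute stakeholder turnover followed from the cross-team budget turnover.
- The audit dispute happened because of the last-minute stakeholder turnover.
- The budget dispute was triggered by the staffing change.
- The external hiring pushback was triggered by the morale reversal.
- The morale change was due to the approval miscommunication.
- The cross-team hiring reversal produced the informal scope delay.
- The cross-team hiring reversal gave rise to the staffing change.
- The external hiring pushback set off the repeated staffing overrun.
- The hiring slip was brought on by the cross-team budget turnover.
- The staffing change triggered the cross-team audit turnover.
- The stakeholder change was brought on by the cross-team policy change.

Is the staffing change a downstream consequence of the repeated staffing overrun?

No

The repeated staffing overrun leads to the cross-team budget turnover, the last-minute stakeholder turnover, the audit dispute, the hiring slip; the staffing change is not among them.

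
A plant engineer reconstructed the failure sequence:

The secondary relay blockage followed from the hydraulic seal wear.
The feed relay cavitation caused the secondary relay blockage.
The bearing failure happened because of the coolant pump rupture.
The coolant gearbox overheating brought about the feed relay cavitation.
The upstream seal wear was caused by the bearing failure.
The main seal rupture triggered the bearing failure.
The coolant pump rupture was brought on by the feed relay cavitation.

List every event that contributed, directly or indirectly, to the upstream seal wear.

Immediate cause of the upstream seal wear: the bearing failure.
Further upstream: the coolant gearbox overheating, the main seal rupture, the feed relay cavitation, the coolant pump rupture.

the bearing failure, the coolant gearbox overheating, the coolant pump rupture, the feed relay cavitation, the main seal rupture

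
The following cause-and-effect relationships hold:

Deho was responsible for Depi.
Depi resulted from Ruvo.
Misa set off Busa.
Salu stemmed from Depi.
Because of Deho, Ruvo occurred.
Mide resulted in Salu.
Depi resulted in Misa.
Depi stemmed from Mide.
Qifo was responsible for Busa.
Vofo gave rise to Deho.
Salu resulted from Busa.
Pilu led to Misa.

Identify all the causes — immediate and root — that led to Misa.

Immediate causes of Misa: Pilu, Depi.
Further upstream: Vofo, Deho, Mide, Ruvo.

Deho, Depi, Mide, Pilu, Ruvo, Vofo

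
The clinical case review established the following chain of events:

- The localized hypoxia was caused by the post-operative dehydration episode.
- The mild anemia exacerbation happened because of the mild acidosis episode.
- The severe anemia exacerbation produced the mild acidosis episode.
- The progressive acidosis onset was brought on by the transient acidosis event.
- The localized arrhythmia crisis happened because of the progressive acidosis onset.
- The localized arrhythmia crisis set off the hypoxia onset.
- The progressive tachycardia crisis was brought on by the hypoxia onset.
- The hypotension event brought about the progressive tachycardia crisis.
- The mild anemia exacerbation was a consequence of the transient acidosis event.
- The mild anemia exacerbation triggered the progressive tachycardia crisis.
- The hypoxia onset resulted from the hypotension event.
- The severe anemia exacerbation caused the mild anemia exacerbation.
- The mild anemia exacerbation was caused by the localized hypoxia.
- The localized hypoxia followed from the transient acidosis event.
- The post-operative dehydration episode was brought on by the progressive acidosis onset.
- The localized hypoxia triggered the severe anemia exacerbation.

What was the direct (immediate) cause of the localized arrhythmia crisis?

Upstream contributors include the transient acidosis event, but only the progressive acidosis onset feeds directly into the localized arrhythmia crisis.

the progressive acidosis onset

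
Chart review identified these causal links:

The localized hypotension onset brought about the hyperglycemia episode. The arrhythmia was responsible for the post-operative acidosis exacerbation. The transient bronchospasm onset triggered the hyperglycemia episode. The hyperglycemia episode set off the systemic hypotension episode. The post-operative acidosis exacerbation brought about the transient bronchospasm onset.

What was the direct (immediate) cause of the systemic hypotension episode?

Upstream contributors include the arrhythmia, the post-operative acidosis exacerbation, the transient bronchospasm onset, the localized hypotension onset, but only the hyperglycemia episode feeds directly into the systemic hypotension episode.

the hyperglycemia episode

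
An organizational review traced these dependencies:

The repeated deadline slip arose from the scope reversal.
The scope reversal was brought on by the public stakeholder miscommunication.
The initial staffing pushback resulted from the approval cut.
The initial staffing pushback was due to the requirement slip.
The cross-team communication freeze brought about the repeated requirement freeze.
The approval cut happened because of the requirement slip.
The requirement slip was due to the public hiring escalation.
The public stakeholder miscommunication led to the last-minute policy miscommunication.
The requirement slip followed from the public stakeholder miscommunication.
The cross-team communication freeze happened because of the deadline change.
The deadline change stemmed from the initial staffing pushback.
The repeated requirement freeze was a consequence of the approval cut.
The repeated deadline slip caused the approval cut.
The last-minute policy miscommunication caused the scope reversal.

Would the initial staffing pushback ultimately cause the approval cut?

No

The initial staffing pushback leads to the deadline change, the cross-team communication freeze, the repeated requirement freeze; the approval cut is not among them.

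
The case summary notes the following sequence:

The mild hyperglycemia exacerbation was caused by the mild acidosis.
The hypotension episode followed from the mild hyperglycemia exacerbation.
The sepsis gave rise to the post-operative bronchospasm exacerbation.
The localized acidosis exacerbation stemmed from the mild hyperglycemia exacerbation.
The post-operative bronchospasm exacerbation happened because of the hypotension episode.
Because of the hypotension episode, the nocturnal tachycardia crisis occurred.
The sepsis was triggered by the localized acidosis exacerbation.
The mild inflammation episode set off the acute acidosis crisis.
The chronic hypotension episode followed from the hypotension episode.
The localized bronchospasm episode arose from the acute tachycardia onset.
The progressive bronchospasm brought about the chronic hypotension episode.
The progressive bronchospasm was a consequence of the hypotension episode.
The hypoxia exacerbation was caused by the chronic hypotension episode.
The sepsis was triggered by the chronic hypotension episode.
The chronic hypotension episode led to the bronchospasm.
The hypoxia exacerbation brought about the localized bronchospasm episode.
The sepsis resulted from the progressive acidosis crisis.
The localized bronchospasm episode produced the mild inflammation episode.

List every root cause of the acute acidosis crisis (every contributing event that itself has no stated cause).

Tracing upstream from the acute acidosis crisis: the acute acidosis crisis ← the mild inflammation episode ← the localized bronchospasm episode ← the hypoxia exacerbation ← the chronic hypotension episode ← the hypotension episode ← the mild hyperglycemia exacerbation ← the mild acidosis.
A separate upstream branch: the acute acidosis crisis ← the mild inflammation episode ← the localized bronchospasm episode ← the acute tachycardia onset.
Each of those chain origins has no stated cause.

the acute tachycardia onset, the mild acidosis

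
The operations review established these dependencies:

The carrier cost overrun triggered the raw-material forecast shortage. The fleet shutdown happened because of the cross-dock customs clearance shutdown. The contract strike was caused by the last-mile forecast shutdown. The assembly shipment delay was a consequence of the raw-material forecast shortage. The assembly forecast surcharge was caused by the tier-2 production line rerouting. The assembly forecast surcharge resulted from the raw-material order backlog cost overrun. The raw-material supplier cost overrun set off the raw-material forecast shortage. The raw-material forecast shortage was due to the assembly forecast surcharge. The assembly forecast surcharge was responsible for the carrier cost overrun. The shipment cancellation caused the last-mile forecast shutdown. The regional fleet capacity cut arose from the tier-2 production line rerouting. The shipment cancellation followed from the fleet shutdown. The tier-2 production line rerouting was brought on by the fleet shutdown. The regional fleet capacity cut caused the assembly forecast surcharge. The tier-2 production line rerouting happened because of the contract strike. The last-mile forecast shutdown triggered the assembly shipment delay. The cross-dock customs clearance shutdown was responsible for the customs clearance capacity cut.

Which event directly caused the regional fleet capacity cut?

Upstream contributors include the cross-dock customs clearance shutdown, the fleet shutdown, the shipment cancellation, the last-mile forecast shutdown, the contract strike, but only the tier-2 production line rerouting feeds directly into the regional fleet capacity cut.

the tier-2 production line rerouting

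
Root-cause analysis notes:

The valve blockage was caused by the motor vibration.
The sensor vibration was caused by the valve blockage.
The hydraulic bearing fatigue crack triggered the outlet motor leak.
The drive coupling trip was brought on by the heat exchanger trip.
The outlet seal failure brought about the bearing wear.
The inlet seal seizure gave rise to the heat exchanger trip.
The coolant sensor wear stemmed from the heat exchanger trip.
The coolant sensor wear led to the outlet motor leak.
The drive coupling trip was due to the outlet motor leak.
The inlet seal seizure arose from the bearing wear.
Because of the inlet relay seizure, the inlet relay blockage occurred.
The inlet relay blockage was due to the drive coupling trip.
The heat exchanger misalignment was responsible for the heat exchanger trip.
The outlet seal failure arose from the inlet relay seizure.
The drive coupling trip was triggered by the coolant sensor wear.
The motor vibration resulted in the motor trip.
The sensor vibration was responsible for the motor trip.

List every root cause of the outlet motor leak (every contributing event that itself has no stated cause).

Tracing upstream from the outlet motor leak: the outlet motor leak ← the coolant sensor wear ← the heat exchanger trip ← the inlet seal seizure ← the bearing wear ← the outlet seal failure ← the inlet relay seizure.
A separate upstream branch: the outlet motor leak ← the coolant sensor wear ← the heat exchanger trip ← the heat exchanger misalignment.
A separate upstream branch: the outlet motor leak ← the hydraulic bearing fatigue crack.
Each of those chain origins has no stated cause.

the heat exchanger misalignment, the hydraulic bearing fatigue crack, the inlet relay seizure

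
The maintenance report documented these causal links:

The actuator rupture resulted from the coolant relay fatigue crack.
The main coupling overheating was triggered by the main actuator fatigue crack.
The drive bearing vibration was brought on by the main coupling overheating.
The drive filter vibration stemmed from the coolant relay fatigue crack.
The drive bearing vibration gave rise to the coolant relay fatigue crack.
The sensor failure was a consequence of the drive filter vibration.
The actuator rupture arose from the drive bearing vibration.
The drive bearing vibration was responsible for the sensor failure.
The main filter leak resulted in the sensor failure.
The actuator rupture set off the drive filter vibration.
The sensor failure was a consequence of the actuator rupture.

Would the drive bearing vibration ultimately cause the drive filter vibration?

Yes

There is a causal chain: the drive bearing vibration → the coolant relay fatigue crack → the drive filter vibration.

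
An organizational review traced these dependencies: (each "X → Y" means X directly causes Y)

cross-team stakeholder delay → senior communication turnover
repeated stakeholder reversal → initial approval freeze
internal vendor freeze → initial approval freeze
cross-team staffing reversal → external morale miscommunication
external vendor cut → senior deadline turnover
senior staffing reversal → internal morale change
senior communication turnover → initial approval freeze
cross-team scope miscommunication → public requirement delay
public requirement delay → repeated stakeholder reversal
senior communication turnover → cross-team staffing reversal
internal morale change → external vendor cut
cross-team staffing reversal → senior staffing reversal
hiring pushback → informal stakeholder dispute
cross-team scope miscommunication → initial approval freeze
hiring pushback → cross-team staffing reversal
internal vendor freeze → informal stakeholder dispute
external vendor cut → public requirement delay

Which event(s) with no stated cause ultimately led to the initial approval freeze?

Tracing upstream from the initial approval freeze: the initial approval freeze ← the senior communication turnover ← the cross-team stakeholder delay.
A separate upstream branch: the initial approval freeze ← the repeated stakeholder reversal ← the public requirement delay ← the external vendor cut ← the internal morale change ← the senior staffing reversal ← the cross-team staffing reversal ← the hiring pushback.
A separate upstream branch: the initial approval freeze ← the internal vendor freeze.
A separate upstream branch: the initial approval freeze ← the cross-team scope miscommunication.
Each of those chain origins has no stated cause.

the cross-team scope miscommunication, the cross-team stakeholder delay, the hiring pushback, the internal vendor freeze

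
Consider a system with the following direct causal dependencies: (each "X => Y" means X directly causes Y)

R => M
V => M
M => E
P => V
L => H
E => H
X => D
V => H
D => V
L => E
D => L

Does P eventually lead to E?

There is a causal chain: P → V → M → E.

Yes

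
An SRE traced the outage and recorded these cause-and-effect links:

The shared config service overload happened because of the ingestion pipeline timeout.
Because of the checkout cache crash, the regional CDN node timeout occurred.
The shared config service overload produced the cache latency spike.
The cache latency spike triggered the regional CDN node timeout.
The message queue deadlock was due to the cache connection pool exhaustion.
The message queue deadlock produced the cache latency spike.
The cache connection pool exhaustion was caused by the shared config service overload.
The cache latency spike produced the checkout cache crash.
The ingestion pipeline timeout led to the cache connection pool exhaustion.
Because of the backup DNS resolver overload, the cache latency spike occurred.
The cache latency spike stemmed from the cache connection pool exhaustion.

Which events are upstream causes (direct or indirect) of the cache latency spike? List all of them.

the backup DNS resolver overload, the cache connection pool exhaustion, the ingestion pipeline timeout, the message queue deadlock, the shared config service overload

Immediate causes of the cache latency spike: the shared config service overload, the cache connection pool exhaustion, the message queue deadlock, the backup DNS resolver overload.
Further upstream: the ingestion pipeline timeout.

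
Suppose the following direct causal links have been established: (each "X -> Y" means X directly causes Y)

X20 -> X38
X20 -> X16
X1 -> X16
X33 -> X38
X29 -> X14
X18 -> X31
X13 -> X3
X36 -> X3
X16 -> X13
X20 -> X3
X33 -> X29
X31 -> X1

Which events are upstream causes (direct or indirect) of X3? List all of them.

X1, X13, X16, X18, X20, X31, X36

Immediate causes of X3: X20, X36, X13.
Further upstream: X18, X31, X1, X16.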